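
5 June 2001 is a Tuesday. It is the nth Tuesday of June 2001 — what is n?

1st

Day 5 falls in week ⌈5/7⌉ of the month.
Days 1–7 hold the 1st Tuesday, 8–14 the 2nd, 15–21 the 3rd, 22–28 the 4th, 29–31 the 5th.
5 is in the range for the 1st.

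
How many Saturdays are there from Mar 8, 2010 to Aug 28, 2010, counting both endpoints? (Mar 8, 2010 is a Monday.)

Mar 8, 2010 is a Monday; the first Saturday on or after it is Mar 13, 2010 (5 days later).
From Mar 13, 2010 to Aug 28, 2010: 18 + 30 + 31 + 30 + 31 + 28 = 168 days (rest of Mar, Apr, May, Jun, Jul, Aug).
168 ÷ 7 = 24 full weeks with remainder 0, so 24 more Saturdays after the first → 25.

25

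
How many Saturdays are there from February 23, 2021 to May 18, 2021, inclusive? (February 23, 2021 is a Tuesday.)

February 23, 2021 is a Tuesday; the first Saturday on or after it is February 27, 2021 (4 days later).
From February 27, 2021 to May 18, 2021: 1 + 31 + 30 + 18 = 80 days (rest of February, March, April, May).
80 ÷ 7 = 11 full weeks with remainder 3, so 11 more Saturdays after the first → 12.

12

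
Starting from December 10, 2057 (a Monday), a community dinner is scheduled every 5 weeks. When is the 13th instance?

February 3, 2059

The 13th occurrence is 12 intervals after the first: 12 × 35 = 420 days after December 10, 2057.
December has 31 days — 21 days to the end of December leaves 399.
January has 31 days (368 left).
February has 28 days (340 left).
March has 31 days (309 left).
April has 30 days (279 left).
May has 31 days (248 left).
June has 30 days (218 left).
July has 31 days (187 left).
August has 31 days (156 left).
September has 30 days (126 left).
October has 31 days (95 left).
November has 30 days (65 left).
December has 31 days (34 left).
January has 31 days (3 left).
3 days into February → February 3, 2059.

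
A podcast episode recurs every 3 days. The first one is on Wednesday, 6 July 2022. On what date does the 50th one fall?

30 November 2022

The 50th occurrence is 49 intervals after the first: 49 × 3 = 147 days after 6 July 2022.
July has 31 days — 25 days to the end of July leaves 122.
August has 31 days (91 left).
September has 30 days (61 left).
October has 31 days (30 left).
30 days into November → 30 November 2022.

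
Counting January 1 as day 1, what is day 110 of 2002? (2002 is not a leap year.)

January has 31 days (110 − 31 = 79 remain).
February has 28 days (79 − 28 = 51 remain).
March has 31 days (51 − 31 = 20 remain).
20 into April → April 20.

April 20, 2002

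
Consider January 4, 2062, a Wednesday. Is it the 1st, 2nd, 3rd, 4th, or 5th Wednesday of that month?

1st

Day 4 falls in week ⌈4/7⌉ of the month.
Days 1–7 hold the 1st Wednesday, 8–14 the 2nd, 15–21 the 3rd, 22–28 the 4th, 29–31 the 5th.
4 is in the range for the 1st.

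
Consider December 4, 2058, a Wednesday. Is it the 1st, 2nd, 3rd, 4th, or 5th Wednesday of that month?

Day 4 falls in week ⌈4/7⌉ of the month.
Days 1–7 hold the 1st Wednesday, 8–14 the 2nd, 15–21 the 3rd, 22–28 the 4th, 29–31 the 5th.
4 is in the range for the 1st.

1st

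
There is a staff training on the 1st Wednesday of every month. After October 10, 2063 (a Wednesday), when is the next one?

November 7, 2063

October 2063 starts on a Monday, so its 1st Wednesday is October 3, 2063 (2 days in).
That is not after October 10, 2063, so look at November 2063.
November 2063 starts on a Thursday, so its 1st Wednesday is November 7, 2063 (6 days in).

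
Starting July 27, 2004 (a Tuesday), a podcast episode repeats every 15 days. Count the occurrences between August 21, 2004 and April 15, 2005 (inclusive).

Occurrences land 15·i days after July 27, 2004 for i = 0, 1, 2, …
August 21, 2004 is 25 days after the start; 25 ÷ 15 = 1 remainder 10; since the remainder is 10, round up to i = 2. First occurrence in the window: #3 on August 26, 2004 (2×15 = 30 days in).
April 15, 2005 is 262 days after the start; 262 ÷ 15 = 17 remainder 7. Last occurrence in the window: #18 on April 8, 2005.
Occurrences #3 through #18: 16 in total.

16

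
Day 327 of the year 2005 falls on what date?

January has 31 days (327 − 31 = 296 remain).
February has 28 days (296 − 28 = 268 remain).
March has 31 days (268 − 31 = 237 remain).
April has 30 days (237 − 30 = 207 remain).
May has 31 days (207 − 31 = 176 remain).
June has 30 days (176 − 30 = 146 remain).
July has 31 days (146 − 31 = 115 remain).
August has 31 days (115 − 31 = 84 remain).
September has 30 days (84 − 30 = 54 remain).
October has 31 days (54 − 31 = 23 remain).
23 into November → November 23.

23 November 2005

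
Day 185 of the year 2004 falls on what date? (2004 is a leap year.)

Jan has 31 days (185 − 31 = 154 remain).
Feb has 29 days (154 − 29 = 125 remain).
Mar has 31 days (125 − 31 = 94 remain).
Apr has 30 days (94 − 30 = 64 remain).
May has 31 days (64 − 31 = 33 remain).
Jun has 30 days (33 − 30 = 3 remain).
3 into Jul → Jul 3.

Jul 3, 2004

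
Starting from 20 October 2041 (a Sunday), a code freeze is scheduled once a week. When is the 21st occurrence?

9 March 2042

The 21st occurrence is 20 intervals after the first: 20 × 7 = 140 days after 20 October 2041.
October has 31 days — 11 days to the end of October leaves 129.
November has 30 days (99 left).
December has 31 days (68 left).
January has 31 days (37 left).
February has 28 days (9 left).
9 days into March → 9 March 2042.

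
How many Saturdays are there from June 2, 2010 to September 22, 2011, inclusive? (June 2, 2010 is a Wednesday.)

June 2, 2010 is a Wednesday; the first Saturday on or after it is June 5, 2010 (3 days later).
From June 5, 2010 to September 22, 2011: 209 + 265 = 474 days (rest of 2010, to September 22, 2011 in 2011).
474 ÷ 7 = 67 full weeks with remainder 5, so 67 more Saturdays after the first → 68.

68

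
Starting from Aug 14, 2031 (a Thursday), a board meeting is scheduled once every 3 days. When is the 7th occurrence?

Sep 1, 2031

The 7th occurrence is 6 intervals after the first: 6 × 3 = 18 days after Aug 14, 2031.
Aug has 31 days — 17 days to the end of Aug leaves 1.
1 day into Sep → Sep 1, 2031.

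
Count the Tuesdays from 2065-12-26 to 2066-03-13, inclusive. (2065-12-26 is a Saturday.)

2065-12-26 is a Saturday; the first Tuesday on or after it is 2065-12-29 (3 days later).
From 2065-12-29 to 2066-03-13: 2 + 31 + 28 + 13 = 74 days (rest of December, January, February, March).
74 ÷ 7 = 10 full weeks with remainder 4, so 10 more Tuesdays after the first → 11.

11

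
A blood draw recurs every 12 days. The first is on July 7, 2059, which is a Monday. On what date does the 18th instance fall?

January 27, 2060

The 18th occurrence is 17 intervals after the first: 17 × 12 = 204 days after July 7, 2059.
July has 31 days — 24 days to the end of July leaves 180.
August has 31 days (149 left).
September has 30 days (119 left).
October has 31 days (88 left).
November has 30 days (58 left).
December has 31 days (27 left).
27 days into January → January 27, 2060.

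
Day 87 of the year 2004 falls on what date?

January has 31 days (87 − 31 = 56 remain).
February has 29 days (56 − 29 = 27 remain).
27 into March → March 27.

March 27, 2004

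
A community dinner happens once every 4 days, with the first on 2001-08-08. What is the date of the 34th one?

2001-12-18

The 34th occurrence is 33 intervals after the first: 33 × 4 = 132 days after 2001-08-08.
August has 31 days — 23 days to the end of August leaves 109.
September has 30 days (79 left).
October has 31 days (48 left).
November has 30 days (18 left).
18 days into December → 2001-12-18.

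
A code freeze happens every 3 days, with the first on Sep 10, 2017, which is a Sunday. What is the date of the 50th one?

The 50th occurrence is 49 intervals after the first: 49 × 3 = 147 days after Sep 10, 2017.
Sep has 30 days — 20 days to the end of Sep leaves 127.
Oct has 31 days (96 left).
Nov has 30 days (66 left).
Dec has 31 days (35 left).
Jan has 31 days (4 left).
4 days into Feb → Feb 4, 2018.

Feb 4, 2018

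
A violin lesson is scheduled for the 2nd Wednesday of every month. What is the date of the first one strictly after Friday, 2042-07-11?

July 2042 starts on a Tuesday; its first Wednesday is the 2nd, so the 2nd Wednesday is the 9th — 2042-07-09.
That is not after 2042-07-11, so look at August 2042.
August 2042 starts on a Friday; its first Wednesday is the 6th, so the 2nd Wednesday is the 13th — 2042-08-13.

2042-08-13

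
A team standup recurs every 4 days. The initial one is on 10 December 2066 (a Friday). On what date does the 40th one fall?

The 40th occurrence is 39 intervals after the first: 39 × 4 = 156 days after 10 December 2066.
December has 31 days — 21 days to the end of December leaves 135.
January has 31 days (104 left).
February has 28 days (76 left).
March has 31 days (45 left).
April has 30 days (15 left).
15 days into May → 15 May 2067.

15 May 2067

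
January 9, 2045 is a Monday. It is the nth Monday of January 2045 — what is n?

Day 9 falls in week ⌈9/7⌉ of the month.
Days 1–7 hold the 1st Monday, 8–14 the 2nd, 15–21 the 3rd, 22–28 the 4th, 29–31 the 5th.
9 is in the range for the 2nd.

2nd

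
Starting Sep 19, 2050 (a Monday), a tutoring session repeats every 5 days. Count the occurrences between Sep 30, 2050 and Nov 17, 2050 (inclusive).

Occurrences land 5·i days after Sep 19, 2050 for i = 0, 1, 2, …
Sep 30, 2050 is 11 days after the start; 11 ÷ 5 = 2 remainder 1; since the remainder is 1, round up to i = 3. First occurrence in the window: #4 on Oct 4, 2050 (3×5 = 15 days in).
Nov 17, 2050 is 59 days after the start; 59 ÷ 5 = 11 remainder 4. Last occurrence in the window: #12 on Nov 13, 2050.
Occurrences #4 through #12: 9 in total.

9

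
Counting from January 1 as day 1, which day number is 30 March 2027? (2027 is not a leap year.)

Days in months before March: 31 + 28 = 59.
Plus 30 days into March → day 89.

89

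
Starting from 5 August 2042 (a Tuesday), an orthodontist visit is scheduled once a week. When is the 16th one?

18 November 2042

The 16th occurrence is 15 intervals after the first: 15 × 7 = 105 days after 5 August 2042.
August has 31 days — 26 days to the end of August leaves 79.
September has 30 days (49 left).
October has 31 days (18 left).
18 days into November → 18 November 2042.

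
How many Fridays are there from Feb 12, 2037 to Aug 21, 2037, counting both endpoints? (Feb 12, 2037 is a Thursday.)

28

Feb 12, 2037 is a Thursday; the first Friday on or after it is Feb 13, 2037 (1 day later).
From Feb 13, 2037 to Aug 21, 2037: 15 + 31 + 30 + 31 + 30 + 31 + 21 = 189 days (rest of Feb, Mar, Apr, May, Jun, Jul, Aug).
189 ÷ 7 = 27 full weeks with remainder 0, so 27 more Fridays after the first → 28.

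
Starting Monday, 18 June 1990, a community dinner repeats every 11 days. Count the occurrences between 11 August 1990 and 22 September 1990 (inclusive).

Occurrences land 11·i days after 18 June 1990 for i = 0, 1, 2, …
11 August 1990 is 54 days after the start; 54 ÷ 11 = 4 remainder 10; since the remainder is 10, round up to i = 5. First occurrence in the window: #6 on 12 August 1990 (5×11 = 55 days in).
22 September 1990 is 96 days after the start; 96 ÷ 11 = 8 remainder 8. Last occurrence in the window: #9 on 14 September 1990.
Occurrences #6 through #9: 4 in total.

4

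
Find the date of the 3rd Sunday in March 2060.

2060-03-21

March 2060 begins on a Monday, so the first Sunday is March 7 (6 days later).
The 3rd Sunday is 2 weeks later: 7 + 14 = 21.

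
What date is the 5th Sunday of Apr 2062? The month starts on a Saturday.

Apr 2062 begins on a Saturday, so the first Sunday is Apr 2 (1 day later).
The 5th Sunday is 4 weeks later: 2 + 28 = 30.

Apr 30, 2062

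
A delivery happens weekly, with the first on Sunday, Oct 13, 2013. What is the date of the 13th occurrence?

The 13th occurrence is 12 intervals after the first: 12 × 7 = 84 days after Oct 13, 2013.
Oct has 31 days — 18 days to the end of Oct leaves 66.
Nov has 30 days (36 left).
Dec has 31 days (5 left).
5 days into Jan → Jan 5, 2014.

Jan 5, 2014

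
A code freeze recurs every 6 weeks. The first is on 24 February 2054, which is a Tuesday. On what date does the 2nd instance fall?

The 2nd occurrence is 1 interval after the first: 1 × 42 = 42 days after 24 February 2054.
February has 28 days — 4 days to the end of February leaves 38.
March has 31 days (7 left).
7 days into April → 7 April 2054.

7 April 2054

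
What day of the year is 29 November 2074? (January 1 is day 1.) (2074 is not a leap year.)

333

Days in months before November: 31 + 28 + 31 + 30 + 31 + 30 + 31 + 31 + 30 + 31 = 304.
Plus 29 days into November → day 333.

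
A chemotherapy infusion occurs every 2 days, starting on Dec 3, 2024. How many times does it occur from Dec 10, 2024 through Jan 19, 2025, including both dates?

20

Occurrences land 2·i days after Dec 3, 2024 for i = 0, 1, 2, …
Dec 10, 2024 is 7 days after the start; 7 ÷ 2 = 3 remainder 1; since the remainder is 1, round up to i = 4. First occurrence in the window: #5 on Dec 11, 2024 (4×2 = 8 days in).
Jan 19, 2025 is 47 days after the start; 47 ÷ 2 = 23 remainder 1. Last occurrence in the window: #24 on Jan 18, 2025.
Occurrences #5 through #24: 20 in total.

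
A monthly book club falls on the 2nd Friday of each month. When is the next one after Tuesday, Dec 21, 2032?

Jan 14, 2033

Dec 2032 starts on a Wednesday; its first Friday is the 3rd, so the 2nd Friday is the 10th — Dec 10, 2032.
That is not after Dec 21, 2032, so look at Jan 2033.
Jan 2033 starts on a Saturday; its first Friday is the 7th, so the 2nd Friday is the 14th — Jan 14, 2033.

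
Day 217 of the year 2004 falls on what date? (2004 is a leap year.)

January has 31 days (217 − 31 = 186 remain).
February has 29 days (186 − 29 = 157 remain).
March has 31 days (157 − 31 = 126 remain).
April has 30 days (126 − 30 = 96 remain).
May has 31 days (96 − 31 = 65 remain).
June has 30 days (65 − 30 = 35 remain).
July has 31 days (35 − 31 = 4 remain).
4 into August → August 4.

2004-08-04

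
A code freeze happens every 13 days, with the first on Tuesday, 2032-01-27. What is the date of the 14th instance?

2032-07-14

The 14th occurrence is 13 intervals after the first: 13 × 13 = 169 days after 2032-01-27.
January has 31 days — 4 days to the end of January leaves 165.
February has 29 days (136 left).
March has 31 days (105 left).
April has 30 days (75 left).
May has 31 days (44 left).
June has 30 days (14 left).
14 days into July → 2032-07-14.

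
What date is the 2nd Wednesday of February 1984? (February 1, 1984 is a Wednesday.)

1984-02-08

February 1984 begins on a Wednesday, so the first Wednesday is February 1.
The 2nd Wednesday is 1 weeks later: 1 + 7 = 8.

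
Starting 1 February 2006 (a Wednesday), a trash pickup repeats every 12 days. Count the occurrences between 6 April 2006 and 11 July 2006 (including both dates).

Occurrences land 12·i days after 1 February 2006 for i = 0, 1, 2, …
6 April 2006 is 64 days after the start; 64 ÷ 12 = 5 remainder 4; since the remainder is 4, round up to i = 6. First occurrence in the window: #7 on 14 April 2006 (6×12 = 72 days in).
11 July 2006 is 160 days after the start; 160 ÷ 12 = 13 remainder 4. Last occurrence in the window: #14 on 7 July 2006.
Occurrences #7 through #14: 8 in total.

8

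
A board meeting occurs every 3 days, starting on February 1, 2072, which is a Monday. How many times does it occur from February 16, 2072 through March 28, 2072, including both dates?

14

Occurrences land 3·i days after February 1, 2072 for i = 0, 1, 2, …
February 16, 2072 is 15 days after the start; 15 ÷ 3 = 5 remainder 0. First occurrence in the window: #6 on February 16, 2072 (5×3 = 15 days in).
March 28, 2072 is 56 days after the start; 56 ÷ 3 = 18 remainder 2. Last occurrence in the window: #19 on March 26, 2072.
Occurrences #6 through #19: 14 in total.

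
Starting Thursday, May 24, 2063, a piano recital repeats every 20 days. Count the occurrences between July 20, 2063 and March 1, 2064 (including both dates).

Occurrences land 20·i days after May 24, 2063 for i = 0, 1, 2, …
July 20, 2063 is 57 days after the start; 57 ÷ 20 = 2 remainder 17; since the remainder is 17, round up to i = 3. First occurrence in the window: #4 on July 23, 2063 (3×20 = 60 days in).
March 1, 2064 is 282 days after the start; 282 ÷ 20 = 14 remainder 2. Last occurrence in the window: #15 on February 28, 2064.
Occurrences #4 through #15: 12 in total.

12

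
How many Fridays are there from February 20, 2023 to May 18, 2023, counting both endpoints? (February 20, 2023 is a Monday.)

12

February 20, 2023 is a Monday; the first Friday on or after it is February 24, 2023 (4 days later).
From February 24, 2023 to May 18, 2023: 4 + 31 + 30 + 18 = 83 days (rest of February, March, April, May).
83 ÷ 7 = 11 full weeks with remainder 6, so 11 more Fridays after the first → 12.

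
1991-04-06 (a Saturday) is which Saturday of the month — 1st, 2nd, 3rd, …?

Day 6 falls in week ⌈6/7⌉ of the month.
Days 1–7 hold the 1st Saturday, 8–14 the 2nd, 15–21 the 3rd, 22–28 the 4th, 29–31 the 5th.
6 is in the range for the 1st.

1st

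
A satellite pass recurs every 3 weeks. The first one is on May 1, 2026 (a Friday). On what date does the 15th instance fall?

The 15th occurrence is 14 intervals after the first: 14 × 21 = 294 days after May 1, 2026.
May has 31 days — 30 days to the end of May leaves 264.
Jun has 30 days (234 left).
Jul has 31 days (203 left).
Aug has 31 days (172 left).
Sep has 30 days (142 left).
Oct has 31 days (111 left).
Nov has 30 days (81 left).
Dec has 31 days (50 left).
Jan has 31 days (19 left).
19 days into Feb → Feb 19, 2027.

Feb 19, 2027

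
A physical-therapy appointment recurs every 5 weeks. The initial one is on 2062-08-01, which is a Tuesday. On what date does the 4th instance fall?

The 4th occurrence is 3 intervals after the first: 3 × 35 = 105 days after 2062-08-01.
August has 31 days — 30 days to the end of August leaves 75.
September has 30 days (45 left).
October has 31 days (14 left).
14 days into November → 2062-11-14.

2062-11-14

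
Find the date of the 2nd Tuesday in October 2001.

9 October 2001

The first Tuesday of October 2001 is October 2.
The 2nd Tuesday is 1 weeks later: 2 + 7 = 9.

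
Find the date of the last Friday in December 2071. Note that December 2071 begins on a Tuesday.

December 2071 begins on a Tuesday, so the first Friday is December 4 (3 days later).
December 2071 has 31 days. Adding weeks: 4, 11, 18, 25 — the last one ≤ 31 is the 25th.

25 December 2071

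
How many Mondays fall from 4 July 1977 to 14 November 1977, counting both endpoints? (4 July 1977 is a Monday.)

4 July 1977 is a Monday; the first Monday on or after it is 4 July 1977.
From 4 July 1977 to 14 November 1977: 27 + 31 + 30 + 31 + 14 = 133 days (rest of July, August, September, October, November).
133 ÷ 7 = 19 full weeks with remainder 0, so 19 more Mondays after the first → 20.

20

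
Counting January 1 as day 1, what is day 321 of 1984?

January has 31 days (321 − 31 = 290 remain).
February has 29 days (290 − 29 = 261 remain).
March has 31 days (261 − 31 = 230 remain).
April has 30 days (230 − 30 = 200 remain).
May has 31 days (200 − 31 = 169 remain).
June has 30 days (169 − 30 = 139 remain).
July has 31 days (139 − 31 = 108 remain).
August has 31 days (108 − 31 = 77 remain).
September has 30 days (77 − 30 = 47 remain).
October has 31 days (47 − 31 = 16 remain).
16 into November → November 16.

1984-11-16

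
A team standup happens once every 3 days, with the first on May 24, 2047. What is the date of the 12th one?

The 12th occurrence is 11 intervals after the first: 11 × 3 = 33 days after May 24, 2047.
May has 31 days — 7 days to the end of May leaves 26.
26 days into June → June 26, 2047.

June 26, 2047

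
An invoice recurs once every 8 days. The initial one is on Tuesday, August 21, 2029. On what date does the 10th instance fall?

November 1, 2029

The 10th occurrence is 9 intervals after the first: 9 × 8 = 72 days after August 21, 2029.
August has 31 days — 10 days to the end of August leaves 62.
September has 30 days (32 left).
October has 31 days (1 left).
1 day into November → November 1, 2029.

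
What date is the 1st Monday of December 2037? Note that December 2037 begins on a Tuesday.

December 2037 begins on a Tuesday, so the first Monday is December 7 (6 days later).

2037-12-07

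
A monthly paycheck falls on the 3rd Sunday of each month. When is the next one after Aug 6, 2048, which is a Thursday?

Aug 16, 2048

Aug 2048 starts on a Saturday; its first Sunday is the 2nd, so the 3rd Sunday is the 16th — Aug 16, 2048.
Aug 16, 2048 is after Aug 6, 2048, so that is the next one.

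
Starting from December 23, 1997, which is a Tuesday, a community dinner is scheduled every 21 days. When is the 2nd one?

January 13, 1998

The 2nd occurrence is 1 interval after the first: 1 × 21 = 21 days after December 23, 1997.
December has 31 days — 8 days to the end of December leaves 13.
13 days into January → January 13, 1998.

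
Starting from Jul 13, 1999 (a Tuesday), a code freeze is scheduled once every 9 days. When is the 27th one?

Mar 3, 2000

The 27th occurrence is 26 intervals after the first: 26 × 9 = 234 days after Jul 13, 1999.
Jul has 31 days — 18 days to the end of Jul leaves 216.
Aug has 31 days (185 left).
Sep has 30 days (155 left).
Oct has 31 days (124 left).
Nov has 30 days (94 left).
Dec has 31 days (63 left).
Jan has 31 days (32 left).
Feb has 29 days (3 left).
3 days into Mar → Mar 3, 2000.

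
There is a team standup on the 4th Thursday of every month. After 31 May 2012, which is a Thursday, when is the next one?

May 2012 starts on a Tuesday; its first Thursday is the 3rd, so the 4th Thursday is the 24th — 24 May 2012.
That is not after 31 May 2012, so look at June 2012.
June 2012 starts on a Friday; its first Thursday is the 7th, so the 4th Thursday is the 28th — 28 June 2012.

28 June 2012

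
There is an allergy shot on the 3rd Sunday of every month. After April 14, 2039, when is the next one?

April 17, 2039

April 2039 starts on a Friday; its first Sunday is the 3rd, so the 3rd Sunday is the 17th — April 17, 2039.
April 17, 2039 is after April 14, 2039, so that is the next one.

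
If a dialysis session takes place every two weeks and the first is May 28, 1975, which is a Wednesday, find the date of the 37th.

Oct 13, 1976

The 37th occurrence is 36 intervals after the first: 36 × 14 = 504 days after May 28, 1975.
May has 31 days — 3 days to the end of May leaves 501.
From end of May to end of 1975 is 214 days (287 left).
Jan has 31 days (256 left).
Feb has 29 days (227 left).
Mar has 31 days (196 left).
Apr has 30 days (166 left).
May has 31 days (135 left).
Jun has 30 days (105 left).
Jul has 31 days (74 left).
Aug has 31 days (43 left).
Sep has 30 days (13 left).
13 days into Oct → Oct 13, 1976.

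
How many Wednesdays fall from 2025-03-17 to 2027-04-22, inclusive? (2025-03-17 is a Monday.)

110

2025-03-17 is a Monday; the first Wednesday on or after it is 2025-03-19 (2 days later).
From 2025-03-19 to 2027-04-22: 287 + 365 + 112 = 764 days (rest of 2025, 2026, to 2027-04-22 in 2027).
764 ÷ 7 = 109 full weeks with remainder 1, so 109 more Wednesdays after the first → 110.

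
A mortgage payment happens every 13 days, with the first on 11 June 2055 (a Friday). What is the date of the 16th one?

The 16th occurrence is 15 intervals after the first: 15 × 13 = 195 days after 11 June 2055.
June has 30 days — 19 days to the end of June leaves 176.
July has 31 days (145 left).
August has 31 days (114 left).
September has 30 days (84 left).
October has 31 days (53 left).
November has 30 days (23 left).
23 days into December → 23 December 2055.

23 December 2055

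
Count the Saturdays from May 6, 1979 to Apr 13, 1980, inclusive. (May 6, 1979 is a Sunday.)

49

May 6, 1979 is a Sunday; the first Saturday on or after it is May 12, 1979 (6 days later).
From May 12, 1979 to Apr 13, 1980: 233 + 104 = 337 days (rest of 1979, to Apr 13, 1980 in 1980).
337 ÷ 7 = 48 full weeks with remainder 1, so 48 more Saturdays after the first → 49.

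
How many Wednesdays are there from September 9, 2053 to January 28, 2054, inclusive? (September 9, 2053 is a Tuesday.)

September 9, 2053 is a Tuesday; the first Wednesday on or after it is September 10, 2053 (1 day later).
From September 10, 2053 to January 28, 2054: 20 + 31 + 30 + 31 + 28 = 140 days (rest of September, October, November, December, January).
140 ÷ 7 = 20 full weeks with remainder 0, so 20 more Wednesdays after the first → 21.

21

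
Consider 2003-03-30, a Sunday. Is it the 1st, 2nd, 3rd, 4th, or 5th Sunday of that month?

5th

Day 30 falls in week ⌈30/7⌉ of the month.
Days 1–7 hold the 1st Sunday, 8–14 the 2nd, 15–21 the 3rd, 22–28 the 4th, 29–31 the 5th.
30 is in the range for the 5th.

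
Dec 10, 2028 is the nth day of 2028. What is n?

Days in months before Dec: 31 + 29 + 31 + 30 + 31 + 30 + 31 + 31 + 30 + 31 + 30 = 335.
Plus 10 days into Dec → day 345.

345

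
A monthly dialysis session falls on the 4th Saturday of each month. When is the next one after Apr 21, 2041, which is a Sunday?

Apr 2041 starts on a Monday; its first Saturday is the 6th, so the 4th Saturday is the 27th — Apr 27, 2041.
Apr 27, 2041 is after Apr 21, 2041, so that is the next one.

Apr 27, 2041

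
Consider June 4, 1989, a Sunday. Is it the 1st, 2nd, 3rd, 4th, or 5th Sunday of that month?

Day 4 falls in week ⌈4/7⌉ of the month.
Days 1–7 hold the 1st Sunday, 8–14 the 2nd, 15–21 the 3rd, 22–28 the 4th, 29–31 the 5th.
4 is in the range for the 1st.

1st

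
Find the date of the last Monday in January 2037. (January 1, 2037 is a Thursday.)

January 2037 begins on a Thursday, so the first Monday is January 5 (4 days later).
January 2037 has 31 days. Adding weeks: 5, 12, 19, 26 — the last one ≤ 31 is the 26th.

2037-01-26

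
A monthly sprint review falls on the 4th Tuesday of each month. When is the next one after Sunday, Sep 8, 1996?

Sep 1996 starts on a Sunday; its first Tuesday is the 3rd, so the 4th Tuesday is the 24th — Sep 24, 1996.
Sep 24, 1996 is after Sep 8, 1996, so that is the next one.

Sep 24, 1996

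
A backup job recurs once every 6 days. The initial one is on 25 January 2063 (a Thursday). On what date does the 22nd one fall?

The 22nd occurrence is 21 intervals after the first: 21 × 6 = 126 days after 25 January 2063.
January has 31 days — 6 days to the end of January leaves 120.
February has 28 days (92 left).
March has 31 days (61 left).
April has 30 days (31 left).
31 days into May → 31 May 2063.

31 May 2063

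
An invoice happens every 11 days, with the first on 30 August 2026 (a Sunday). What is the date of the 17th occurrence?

The 17th occurrence is 16 intervals after the first: 16 × 11 = 176 days after 30 August 2026.
August has 31 days — 1 day to the end of August leaves 175.
September has 30 days (145 left).
October has 31 days (114 left).
November has 30 days (84 left).
December has 31 days (53 left).
January has 31 days (22 left).
22 days into February → 22 February 2027.

22 February 2027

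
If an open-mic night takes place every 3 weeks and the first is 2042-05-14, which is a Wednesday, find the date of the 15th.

2043-03-04

The 15th occurrence is 14 intervals after the first: 14 × 21 = 294 days after 2042-05-14.
May has 31 days — 17 days to the end of May leaves 277.
June has 30 days (247 left).
July has 31 days (216 left).
August has 31 days (185 left).
September has 30 days (155 left).
October has 31 days (124 left).
November has 30 days (94 left).
December has 31 days (63 left).
January has 31 days (32 left).
February has 28 days (4 left).
4 days into March → 2043-03-04.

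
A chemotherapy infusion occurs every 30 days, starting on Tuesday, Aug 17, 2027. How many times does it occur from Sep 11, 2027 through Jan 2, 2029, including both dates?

16

Occurrences land 30·i days after Aug 17, 2027 for i = 0, 1, 2, …
Sep 11, 2027 is 25 days after the start; 25 ÷ 30 = 0 remainder 25; since the remainder is 25, round up to i = 1. First occurrence in the window: #2 on Sep 16, 2027 (1×30 = 30 days in).
Jan 2, 2029 is 504 days after the start; 504 ÷ 30 = 16 remainder 24. Last occurrence in the window: #17 on Dec 9, 2028.
Occurrences #2 through #17: 16 in total.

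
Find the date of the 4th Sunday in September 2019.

September 2019 begins on a Sunday, so the first Sunday is September 1.
The 4th Sunday is 3 weeks later: 1 + 21 = 22.

September 22, 2019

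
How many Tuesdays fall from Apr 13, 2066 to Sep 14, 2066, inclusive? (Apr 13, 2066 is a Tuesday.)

Apr 13, 2066 is a Tuesday; the first Tuesday on or after it is Apr 13, 2066.
From Apr 13, 2066 to Sep 14, 2066: 17 + 31 + 30 + 31 + 31 + 14 = 154 days (rest of Apr, May, Jun, Jul, Aug, Sep).
154 ÷ 7 = 22 full weeks with remainder 0, so 22 more Tuesdays after the first → 23.

23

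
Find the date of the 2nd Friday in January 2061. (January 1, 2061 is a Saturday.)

January 2061 begins on a Saturday, so the first Friday is January 7 (6 days later).
The 2nd Friday is 1 weeks later: 7 + 7 = 14.

January 14, 2061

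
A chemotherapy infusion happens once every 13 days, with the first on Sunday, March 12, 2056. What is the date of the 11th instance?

July 20, 2056

The 11th occurrence is 10 intervals after the first: 10 × 13 = 130 days after March 12, 2056.
March has 31 days — 19 days to the end of March leaves 111.
April has 30 days (81 left).
May has 31 days (50 left).
June has 30 days (20 left).
20 days into July → July 20, 2056.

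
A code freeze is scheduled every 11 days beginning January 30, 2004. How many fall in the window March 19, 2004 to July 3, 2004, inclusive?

Occurrences land 11·i days after January 30, 2004 for i = 0, 1, 2, …
March 19, 2004 is 49 days after the start; 49 ÷ 11 = 4 remainder 5; since the remainder is 5, round up to i = 5. First occurrence in the window: #6 on March 25, 2004 (5×11 = 55 days in).
July 3, 2004 is 155 days after the start; 155 ÷ 11 = 14 remainder 1. Last occurrence in the window: #15 on July 2, 2004.
Occurrences #6 through #15: 10 in total.

10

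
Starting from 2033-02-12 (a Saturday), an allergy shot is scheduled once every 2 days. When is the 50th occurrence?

The 50th occurrence is 49 intervals after the first: 49 × 2 = 98 days after 2033-02-12.
February has 28 days — 16 days to the end of February leaves 82.
March has 31 days (51 left).
April has 30 days (21 left).
21 days into May → 2033-05-21.

2033-05-21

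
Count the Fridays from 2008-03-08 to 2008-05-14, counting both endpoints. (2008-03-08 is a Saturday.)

9

2008-03-08 is a Saturday; the first Friday on or after it is 2008-03-14 (6 days later).
From 2008-03-14 to 2008-05-14: 17 + 30 + 14 = 61 days (rest of March, April, May).
61 ÷ 7 = 8 full weeks with remainder 5, so 8 more Fridays after the first → 9.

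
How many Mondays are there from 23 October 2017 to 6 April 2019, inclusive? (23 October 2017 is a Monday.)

76

23 October 2017 is a Monday; the first Monday on or after it is 23 October 2017.
From 23 October 2017 to 6 April 2019: 69 + 365 + 96 = 530 days (rest of 2017, 2018, to 6 April 2019 in 2019).
530 ÷ 7 = 75 full weeks with remainder 5, so 75 more Mondays after the first → 76.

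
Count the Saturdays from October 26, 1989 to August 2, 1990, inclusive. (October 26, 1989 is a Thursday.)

October 26, 1989 is a Thursday; the first Saturday on or after it is October 28, 1989 (2 days later).
From October 28, 1989 to August 2, 1990: 3 + 30 + 31 + 31 + 28 + 31 + 30 + 31 + 30 + 31 + 2 = 278 days (rest of October, November, December, January, February, March, April, May, June, July, August).
278 ÷ 7 = 39 full weeks with remainder 5, so 39 more Saturdays after the first → 40.

40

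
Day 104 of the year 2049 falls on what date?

14 April 2049

January has 31 days (104 − 31 = 73 remain).
February has 28 days (73 − 28 = 45 remain).
March has 31 days (45 − 31 = 14 remain).
14 into April → April 14.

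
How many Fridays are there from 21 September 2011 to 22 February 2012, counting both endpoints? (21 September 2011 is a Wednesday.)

21 September 2011 is a Wednesday; the first Friday on or after it is 23 September 2011 (2 days later).
From 23 September 2011 to 22 February 2012: 7 + 31 + 30 + 31 + 31 + 22 = 152 days (rest of September, October, November, December, January, February).
152 ÷ 7 = 21 full weeks with remainder 5, so 21 more Fridays after the first → 22.

22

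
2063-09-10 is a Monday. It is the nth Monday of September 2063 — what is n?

Day 10 falls in week ⌈10/7⌉ of the month.
Days 1–7 hold the 1st Monday, 8–14 the 2nd, 15–21 the 3rd, 22–28 the 4th, 29–31 the 5th.
10 is in the range for the 2nd.

2nd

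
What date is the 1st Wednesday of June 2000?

June 2000 begins on a Thursday, so the first Wednesday is June 7 (6 days later).

7 June 2000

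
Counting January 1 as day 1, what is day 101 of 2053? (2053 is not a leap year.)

January has 31 days (101 − 31 = 70 remain).
February has 28 days (70 − 28 = 42 remain).
March has 31 days (42 − 31 = 11 remain).
11 into April → April 11.

2053-04-11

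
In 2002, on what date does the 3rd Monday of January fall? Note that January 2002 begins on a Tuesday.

21 January 2002

January 2002 begins on a Tuesday, so the first Monday is January 7 (6 days later).
The 3rd Monday is 2 weeks later: 7 + 14 = 21.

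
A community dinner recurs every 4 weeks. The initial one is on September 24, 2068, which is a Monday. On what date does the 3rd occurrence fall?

November 19, 2068

The 3rd occurrence is 2 intervals after the first: 2 × 28 = 56 days after September 24, 2068.
September has 30 days — 6 days to the end of September leaves 50.
October has 31 days (19 left).
19 days into November → November 19, 2068.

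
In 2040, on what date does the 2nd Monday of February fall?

The first Monday of February 2040 is February 6.
The 2nd Monday is 1 weeks later: 6 + 7 = 13.

February 13, 2040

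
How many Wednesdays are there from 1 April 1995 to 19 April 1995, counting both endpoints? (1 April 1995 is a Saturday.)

1 April 1995 is a Saturday; the first Wednesday on or after it is 5 April 1995 (4 days later).
From 5 April 1995 to 19 April 1995 is 19 − 5 = 14 days.
14 ÷ 7 = 2 full weeks with remainder 0, so 2 more Wednesdays after the first → 3.

3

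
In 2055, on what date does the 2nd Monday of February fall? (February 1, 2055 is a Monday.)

2055-02-08

February 2055 begins on a Monday, so the first Monday is February 1.
The 2nd Monday is 1 weeks later: 1 + 7 = 8.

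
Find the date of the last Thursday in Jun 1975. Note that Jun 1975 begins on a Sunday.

Jun 1975 begins on a Sunday, so the first Thursday is Jun 5 (4 days later).
Jun 1975 has 30 days. Adding weeks: 5, 12, 19, 26 — the last one ≤ 30 is the 26th.

Jun 26, 1975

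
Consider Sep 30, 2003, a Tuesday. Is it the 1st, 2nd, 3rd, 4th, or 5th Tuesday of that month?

Day 30 falls in week ⌈30/7⌉ of the month.
Days 1–7 hold the 1st Tuesday, 8–14 the 2nd, 15–21 the 3rd, 22–28 the 4th, 29–31 the 5th.
30 is in the range for the 5th.

5th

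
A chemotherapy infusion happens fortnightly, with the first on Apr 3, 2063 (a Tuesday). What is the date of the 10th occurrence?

The 10th occurrence is 9 intervals after the first: 9 × 14 = 126 days after Apr 3, 2063.
Apr has 30 days — 27 days to the end of Apr leaves 99.
May has 31 days (68 left).
Jun has 30 days (38 left).
Jul has 31 days (7 left).
7 days into Aug → Aug 7, 2063.

Aug 7, 2063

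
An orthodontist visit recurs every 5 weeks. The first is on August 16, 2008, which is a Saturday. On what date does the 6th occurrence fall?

The 6th occurrence is 5 intervals after the first: 5 × 35 = 175 days after August 16, 2008.
August has 31 days — 15 days to the end of August leaves 160.
September has 30 days (130 left).
October has 31 days (99 left).
November has 30 days (69 left).
December has 31 days (38 left).
January has 31 days (7 left).
7 days into February → February 7, 2009.

February 7, 2009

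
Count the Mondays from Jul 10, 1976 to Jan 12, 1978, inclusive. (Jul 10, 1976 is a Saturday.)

79

Jul 10, 1976 is a Saturday; the first Monday on or after it is Jul 12, 1976 (2 days later).
From Jul 12, 1976 to Jan 12, 1978: 172 + 365 + 12 = 549 days (rest of 1976, 1977, to Jan 12, 1978 in 1978).
549 ÷ 7 = 78 full weeks with remainder 3, so 78 more Mondays after the first → 79.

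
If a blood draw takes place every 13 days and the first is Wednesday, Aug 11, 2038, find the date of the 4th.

Sep 19, 2038

The 4th occurrence is 3 intervals after the first: 3 × 13 = 39 days after Aug 11, 2038.
Aug has 31 days — 20 days to the end of Aug leaves 19.
19 days into Sep → Sep 19, 2038.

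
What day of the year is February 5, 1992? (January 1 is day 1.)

Days in months before February: 31 = 31.
Plus 5 days into February → day 36.

36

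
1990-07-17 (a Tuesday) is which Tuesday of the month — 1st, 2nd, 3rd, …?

3rd

Day 17 falls in week ⌈17/7⌉ of the month.
Days 1–7 hold the 1st Tuesday, 8–14 the 2nd, 15–21 the 3rd, 22–28 the 4th, 29–31 the 5th.
17 is in the range for the 3rd.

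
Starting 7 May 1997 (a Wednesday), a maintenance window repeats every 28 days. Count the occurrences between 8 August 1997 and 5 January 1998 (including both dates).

Occurrences land 28·i days after 7 May 1997 for i = 0, 1, 2, …
8 August 1997 is 93 days after the start; 93 ÷ 28 = 3 remainder 9; since the remainder is 9, round up to i = 4. First occurrence in the window: #5 on 27 August 1997 (4×28 = 112 days in).
5 January 1998 is 243 days after the start; 243 ÷ 28 = 8 remainder 19. Last occurrence in the window: #9 on 17 December 1997.
Occurrences #5 through #9: 5 in total.

5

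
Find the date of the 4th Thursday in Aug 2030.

The first Thursday of Aug 2030 is Aug 1.
The 4th Thursday is 3 weeks later: 1 + 21 = 22.

Aug 22, 2030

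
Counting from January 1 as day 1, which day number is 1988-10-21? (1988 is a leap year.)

295

Days in months before October: 31 + 29 + 31 + 30 + 31 + 30 + 31 + 31 + 30 = 274.
Plus 21 days into October → day 295.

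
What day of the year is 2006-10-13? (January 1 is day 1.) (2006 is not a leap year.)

Days in months before October: 31 + 28 + 31 + 30 + 31 + 30 + 31 + 31 + 30 = 273.
Plus 13 days into October → day 286.

286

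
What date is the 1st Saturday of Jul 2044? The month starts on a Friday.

Jul 2, 2044

Jul 2044 begins on a Friday, so the first Saturday is Jul 2 (1 day later).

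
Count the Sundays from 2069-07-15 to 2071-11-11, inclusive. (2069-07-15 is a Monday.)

2069-07-15 is a Monday; the first Sunday on or after it is 2069-07-21 (6 days later).
From 2069-07-21 to 2071-11-11: 163 + 365 + 315 = 843 days (rest of 2069, 2070, to 2071-11-11 in 2071).
843 ÷ 7 = 120 full weeks with remainder 3, so 120 more Sundays after the first → 121.

121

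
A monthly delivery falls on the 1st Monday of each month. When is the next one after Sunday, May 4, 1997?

May 1997 starts on a Thursday, so its 1st Monday is May 5, 1997 (4 days in).
May 5, 1997 is after May 4, 1997, so that is the next one.

May 5, 1997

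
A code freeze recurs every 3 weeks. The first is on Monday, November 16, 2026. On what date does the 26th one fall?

The 26th occurrence is 25 intervals after the first: 25 × 21 = 525 days after November 16, 2026.
November has 30 days — 14 days to the end of November leaves 511.
From end of November to end of 2026 is 31 days (480 left).
2027 has 365 days (115 left).
January has 31 days (84 left).
February has 29 days (55 left).
March has 31 days (24 left).
24 days into April → April 24, 2028.

April 24, 2028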